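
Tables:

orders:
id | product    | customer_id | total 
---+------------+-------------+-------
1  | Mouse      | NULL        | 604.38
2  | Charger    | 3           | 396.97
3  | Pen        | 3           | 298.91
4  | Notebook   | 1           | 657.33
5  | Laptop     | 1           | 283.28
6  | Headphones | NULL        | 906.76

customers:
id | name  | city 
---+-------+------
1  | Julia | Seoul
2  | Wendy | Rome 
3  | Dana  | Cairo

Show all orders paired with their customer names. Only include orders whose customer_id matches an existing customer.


INNER JOIN keeps only orders rows whose customer_id matches an id in customers. Walk through each order:
  - order 1 (Mouse): customer_id=NULL, no match -> dropped
  - order 2 (Charger): customer_id=3 -> matches Dana
  - order 3 (Pen): customer_id=3 -> matches Dana
  - order 4 (Notebook): customer_id=1 -> matches Julia
  - order 5 (Laptop): customer_id=1 -> matches Julia
  - order 6 (Headphones): customer_id=NULL, no match -> dropped
So 2 of 6 rows are dropped.

SQL:
SELECT a.product, b.name AS customer
FROM orders a
INNER JOIN customers b ON a.customer_id = b.id

Result:
product  | customer
---------+---------
Charger  | Dana    
Pen      | Dana    
Notebook | Julia   
Laptop   | Julia   


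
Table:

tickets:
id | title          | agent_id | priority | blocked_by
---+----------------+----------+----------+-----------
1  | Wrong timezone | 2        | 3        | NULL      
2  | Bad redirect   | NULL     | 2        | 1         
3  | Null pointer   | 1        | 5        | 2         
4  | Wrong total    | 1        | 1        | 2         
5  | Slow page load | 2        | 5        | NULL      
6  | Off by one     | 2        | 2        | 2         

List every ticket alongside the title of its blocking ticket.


This is a self-join: tickets is joined to a second copy of itself, matching each row's blocked_by to another row's id. Use LEFT JOIN so rows with blocked_by=NULL are kept.
  - ticket 1 (Wrong timezone): blocked_by=NULL -> NULL
  - ticket 2 (Bad redirect): blocked_by=1 -> Wrong timezone
  - ticket 3 (Null pointer): blocked_by=2 -> Bad redirect
  - ticket 4 (Wrong total): blocked_by=2 -> Bad redirect
  - ticket 5 (Slow page load): blocked_by=NULL -> NULL
  - ticket 6 (Off by one): blocked_by=2 -> Bad redirect

SQL:
SELECT a.title AS item, b.title AS blocked_by
FROM tickets a
LEFT JOIN tickets b ON a.blocked_by = b.id

Result:
item           | blocked_by    
---------------+---------------
Wrong timezone | NULL          
Bad redirect   | Wrong timezone
Null pointer   | Bad redirect  
Wrong total    | Bad redirect  
Slow page load | NULL          
Off by one     | Bad redirect  


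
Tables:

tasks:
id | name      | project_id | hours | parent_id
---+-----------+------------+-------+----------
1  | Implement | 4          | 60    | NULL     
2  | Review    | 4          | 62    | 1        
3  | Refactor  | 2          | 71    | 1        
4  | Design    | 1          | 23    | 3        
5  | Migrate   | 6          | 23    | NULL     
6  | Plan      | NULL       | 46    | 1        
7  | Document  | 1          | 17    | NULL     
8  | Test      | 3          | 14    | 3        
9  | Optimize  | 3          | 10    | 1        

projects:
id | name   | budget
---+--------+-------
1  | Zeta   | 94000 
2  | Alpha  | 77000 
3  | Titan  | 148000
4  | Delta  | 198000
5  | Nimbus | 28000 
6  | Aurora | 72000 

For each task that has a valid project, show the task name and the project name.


INNER JOIN keeps only tasks rows whose project_id matches an id in projects. Walk through each task:
  - task 1 (Implement): project_id=4 -> matches Delta
  - task 2 (Review): project_id=4 -> matches Delta
  - task 3 (Refactor): project_id=2 -> matches Alpha
  - task 4 (Design): project_id=1 -> matches Zeta
  - task 5 (Migrate): project_id=6 -> matches Aurora
  - task 6 (Plan): project_id=NULL, no match -> dropped
  - task 7 (Document): project_id=1 -> matches Zeta
  - task 8 (Test): project_id=3 -> matches Titan
  - task 9 (Optimize): project_id=3 -> matches Titan
So 1 of 9 rows is dropped.

SQL:
SELECT a.name, b.name AS project
FROM tasks a
INNER JOIN projects b ON a.project_id = b.id

Result:
name      | project
----------+--------
Implement | Delta  
Review    | Delta  
Refactor  | Alpha  
Design    | Zeta   
Migrate   | Aurora 
Document  | Zeta   
Test      | Titan  
Optimize  | Titan  


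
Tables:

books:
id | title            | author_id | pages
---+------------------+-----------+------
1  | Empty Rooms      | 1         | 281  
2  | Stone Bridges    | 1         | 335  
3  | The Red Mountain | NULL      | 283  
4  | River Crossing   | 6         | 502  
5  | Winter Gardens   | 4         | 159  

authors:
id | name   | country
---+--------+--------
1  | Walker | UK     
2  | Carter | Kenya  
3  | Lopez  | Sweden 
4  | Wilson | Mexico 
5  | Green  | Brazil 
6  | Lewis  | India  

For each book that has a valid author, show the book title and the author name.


INNER JOIN keeps only books rows whose author_id matches an id in authors. Walk through each book:
  - book 1 (Empty Rooms): author_id=1 -> matches Walker
  - book 2 (Stone Bridges): author_id=1 -> matches Walker
  - book 3 (The Red Mountain): author_id=NULL, no match -> dropped
  - book 4 (River Crossing): author_id=6 -> matches Lewis
  - book 5 (Winter Gardens): author_id=4 -> matches Wilson
So 1 of 5 rows is dropped.

SQL:
SELECT a.title, b.name AS author
FROM books a
INNER JOIN authors b ON a.author_id = b.id

Result:
title          | author
---------------+-------
Empty Rooms    | Walker
Stone Bridges  | Walker
River Crossing | Lewis 
Winter Gardens | Wilson


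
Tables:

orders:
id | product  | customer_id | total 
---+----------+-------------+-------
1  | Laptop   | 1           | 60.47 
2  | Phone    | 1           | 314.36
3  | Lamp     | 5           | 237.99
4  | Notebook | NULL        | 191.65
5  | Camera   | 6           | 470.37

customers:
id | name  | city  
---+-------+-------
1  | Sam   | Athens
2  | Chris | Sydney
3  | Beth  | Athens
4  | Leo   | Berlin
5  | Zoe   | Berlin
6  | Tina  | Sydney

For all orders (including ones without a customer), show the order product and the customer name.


LEFT JOIN keeps every row from orders (the left table); where customer_id has no match in customers, the customer columns become NULL. Walk through each order:
  - order 1 (Laptop): customer_id=1 -> matches Sam
  - order 2 (Phone): customer_id=1 -> matches Sam
  - order 3 (Lamp): customer_id=5 -> matches Zoe
  - order 4 (Notebook): customer_id=NULL, no match -> kept with NULL
  - order 5 (Camera): customer_id=6 -> matches Tina
All 5 rows appear; 1 has NULL customer.

SQL:
SELECT a.product, b.name AS customer
FROM orders a
LEFT JOIN customers b ON a.customer_id = b.id

Result:
product  | customer
---------+---------
Laptop   | Sam     
Phone    | Sam     
Lamp     | Zoe     
Notebook | NULL    
Camera   | Tina    


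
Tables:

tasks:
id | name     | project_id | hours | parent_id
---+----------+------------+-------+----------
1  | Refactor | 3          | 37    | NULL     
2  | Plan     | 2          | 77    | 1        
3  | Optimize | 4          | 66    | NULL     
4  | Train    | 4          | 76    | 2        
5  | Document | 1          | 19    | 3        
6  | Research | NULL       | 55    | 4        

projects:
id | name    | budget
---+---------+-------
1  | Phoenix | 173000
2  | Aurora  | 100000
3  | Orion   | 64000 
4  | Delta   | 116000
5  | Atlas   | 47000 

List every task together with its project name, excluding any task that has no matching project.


INNER JOIN keeps only tasks rows whose project_id matches an id in projects. Walk through each task:
  - task 1 (Refactor): project_id=3 -> matches Orion
  - task 2 (Plan): project_id=2 -> matches Aurora
  - task 3 (Optimize): project_id=4 -> matches Delta
  - task 4 (Train): project_id=4 -> matches Delta
  - task 5 (Document): project_id=1 -> matches Phoenix
  - task 6 (Research): project_id=NULL, no match -> dropped
So 1 of 6 rows is dropped.

SQL:
SELECT a.name, b.name AS project
FROM tasks a
INNER JOIN projects b ON a.project_id = b.id

Result:
name     | project
---------+--------
Refactor | Orion  
Plan     | Aurora 
Optimize | Delta  
Train    | Delta  
Document | Phoenix


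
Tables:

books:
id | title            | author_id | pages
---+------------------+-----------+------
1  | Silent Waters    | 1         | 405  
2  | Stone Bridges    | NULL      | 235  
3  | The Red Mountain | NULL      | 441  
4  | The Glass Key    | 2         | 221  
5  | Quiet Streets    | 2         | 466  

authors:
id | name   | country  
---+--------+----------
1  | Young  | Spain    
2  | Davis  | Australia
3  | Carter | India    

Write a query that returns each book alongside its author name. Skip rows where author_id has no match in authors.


INNER JOIN keeps only books rows whose author_id matches an id in authors. Walk through each book:
  - book 1 (Silent Waters): author_id=1 -> matches Young
  - book 2 (Stone Bridges): author_id=NULL, no match -> dropped
  - book 3 (The Red Mountain): author_id=NULL, no match -> dropped
  - book 4 (The Glass Key): author_id=2 -> matches Davis
  - book 5 (Quiet Streets): author_id=2 -> matches Davis
So 2 of 5 rows are dropped.

SQL:
SELECT a.title, b.name AS author
FROM books a
INNER JOIN authors b ON a.author_id = b.id

Result:
title         | author
--------------+-------
Silent Waters | Young 
The Glass Key | Davis 
Quiet Streets | Davis 


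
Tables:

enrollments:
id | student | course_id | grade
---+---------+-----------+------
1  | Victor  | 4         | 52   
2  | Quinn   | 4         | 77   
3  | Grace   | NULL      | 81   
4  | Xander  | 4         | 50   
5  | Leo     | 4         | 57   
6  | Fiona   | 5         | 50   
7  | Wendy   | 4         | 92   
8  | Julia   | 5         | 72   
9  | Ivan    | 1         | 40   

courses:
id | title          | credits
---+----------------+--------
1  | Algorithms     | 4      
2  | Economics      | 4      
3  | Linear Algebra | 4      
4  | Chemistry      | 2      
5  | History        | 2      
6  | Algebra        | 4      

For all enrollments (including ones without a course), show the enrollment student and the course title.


LEFT JOIN keeps every row from enrollments (the left table); where course_id has no match in courses, the course columns become NULL. Walk through each enrollment:
  - enrollment 1 (Victor): course_id=4 -> matches Chemistry
  - enrollment 2 (Quinn): course_id=4 -> matches Chemistry
  - enrollment 3 (Grace): course_id=NULL, no match -> kept with NULL
  - enrollment 4 (Xander): course_id=4 -> matches Chemistry
  - enrollment 5 (Leo): course_id=4 -> matches Chemistry
  - enrollment 6 (Fiona): course_id=5 -> matches History
  - enrollment 7 (Wendy): course_id=4 -> matches Chemistry
  - enrollment 8 (Julia): course_id=5 -> matches History
  - enrollment 9 (Ivan): course_id=1 -> matches Algorithms
All 9 rows appear; 1 has NULL course.

SQL:
SELECT a.student, b.title AS course
FROM enrollments a
LEFT JOIN courses b ON a.course_id = b.id

Result:
student | course    
--------+-----------
Victor  | Chemistry 
Quinn   | Chemistry 
Grace   | NULL      
Xander  | Chemistry 
Leo     | Chemistry 
Fiona   | History   
Wendy   | Chemistry 
Julia   | History   
Ivan    | Algorithms


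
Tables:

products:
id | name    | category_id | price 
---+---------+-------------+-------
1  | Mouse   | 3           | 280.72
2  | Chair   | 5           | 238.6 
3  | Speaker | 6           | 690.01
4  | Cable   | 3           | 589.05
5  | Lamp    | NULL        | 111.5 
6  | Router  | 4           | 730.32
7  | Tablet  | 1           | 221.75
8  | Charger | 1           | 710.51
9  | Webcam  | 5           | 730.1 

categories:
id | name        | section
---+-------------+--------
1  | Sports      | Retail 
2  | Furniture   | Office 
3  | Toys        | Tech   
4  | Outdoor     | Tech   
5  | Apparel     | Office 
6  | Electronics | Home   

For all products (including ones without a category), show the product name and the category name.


LEFT JOIN keeps every row from products (the left table); where category_id has no match in categories, the category columns become NULL. Walk through each product:
  - product 1 (Mouse): category_id=3 -> matches Toys
  - product 2 (Chair): category_id=5 -> matches Apparel
  - product 3 (Speaker): category_id=6 -> matches Electronics
  - product 4 (Cable): category_id=3 -> matches Toys
  - product 5 (Lamp): category_id=NULL, no match -> kept with NULL
  - product 6 (Router): category_id=4 -> matches Outdoor
  - product 7 (Tablet): category_id=1 -> matches Sports
  - product 8 (Charger): category_id=1 -> matches Sports
  - product 9 (Webcam): category_id=5 -> matches Apparel
All 9 rows appear; 1 has NULL category.

SQL:
SELECT a.name, b.name AS category
FROM products a
LEFT JOIN categories b ON a.category_id = b.id

Result:
name    | category   
--------+------------
Mouse   | Toys       
Chair   | Apparel    
Speaker | Electronics
Cable   | Toys       
Lamp    | NULL       
Router  | Outdoor    
Tablet  | Sports     
Charger | Sports     
Webcam  | Apparel    


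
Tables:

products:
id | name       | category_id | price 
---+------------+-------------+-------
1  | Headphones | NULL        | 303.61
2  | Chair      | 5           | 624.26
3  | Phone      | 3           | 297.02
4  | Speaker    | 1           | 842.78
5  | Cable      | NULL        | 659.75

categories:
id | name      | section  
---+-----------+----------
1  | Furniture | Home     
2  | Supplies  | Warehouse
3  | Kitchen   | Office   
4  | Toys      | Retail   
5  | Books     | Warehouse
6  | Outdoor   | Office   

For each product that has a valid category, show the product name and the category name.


INNER JOIN keeps only products rows whose category_id matches an id in categories. Walk through each product:
  - product 1 (Headphones): category_id=NULL, no match -> dropped
  - product 2 (Chair): category_id=5 -> matches Books
  - product 3 (Phone): category_id=3 -> matches Kitchen
  - product 4 (Speaker): category_id=1 -> matches Furniture
  - product 5 (Cable): category_id=NULL, no match -> dropped
So 2 of 5 rows are dropped.

SQL:
SELECT a.name, b.name AS category
FROM products a
INNER JOIN categories b ON a.category_id = b.id

Result:
name    | category 
--------+----------
Chair   | Books    
Phone   | Kitchen  
Speaker | Furniture


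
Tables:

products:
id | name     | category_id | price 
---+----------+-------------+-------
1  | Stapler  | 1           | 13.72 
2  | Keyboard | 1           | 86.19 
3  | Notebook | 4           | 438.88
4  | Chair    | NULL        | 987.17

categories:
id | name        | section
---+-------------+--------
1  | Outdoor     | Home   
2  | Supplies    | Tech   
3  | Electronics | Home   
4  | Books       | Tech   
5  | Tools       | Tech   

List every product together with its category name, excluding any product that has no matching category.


INNER JOIN keeps only products rows whose category_id matches an id in categories. Walk through each product:
  - product 1 (Stapler): category_id=1 -> matches Outdoor
  - product 2 (Keyboard): category_id=1 -> matches Outdoor
  - product 3 (Notebook): category_id=4 -> matches Books
  - product 4 (Chair): category_id=NULL, no match -> dropped
So 1 of 4 rows is dropped.

SQL:
SELECT a.name, b.name AS category
FROM products a
INNER JOIN categories b ON a.category_id = b.id

Result:
name     | category
---------+---------
Stapler  | Outdoor 
Keyboard | Outdoor 
Notebook | Books   


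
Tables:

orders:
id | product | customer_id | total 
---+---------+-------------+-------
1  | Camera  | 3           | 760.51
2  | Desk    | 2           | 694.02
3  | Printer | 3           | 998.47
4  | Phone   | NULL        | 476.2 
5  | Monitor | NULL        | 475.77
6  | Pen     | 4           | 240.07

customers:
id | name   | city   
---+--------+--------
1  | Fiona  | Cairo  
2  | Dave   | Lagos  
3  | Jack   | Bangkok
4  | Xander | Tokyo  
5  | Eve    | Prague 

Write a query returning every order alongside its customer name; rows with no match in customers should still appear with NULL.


LEFT JOIN keeps every row from orders (the left table); where customer_id has no match in customers, the customer columns become NULL. Walk through each order:
  - order 1 (Camera): customer_id=3 -> matches Jack
  - order 2 (Desk): customer_id=2 -> matches Dave
  - order 3 (Printer): customer_id=3 -> matches Jack
  - order 4 (Phone): customer_id=NULL, no match -> kept with NULL
  - order 5 (Monitor): customer_id=NULL, no match -> kept with NULL
  - order 6 (Pen): customer_id=4 -> matches Xander
All 6 rows appear; 2 have NULL customer.

SQL:
SELECT a.product, b.name AS customer
FROM orders a
LEFT JOIN customers b ON a.customer_id = b.id

Result:
product | customer
--------+---------
Camera  | Jack    
Desk    | Dave    
Printer | Jack    
Phone   | NULL    
Monitor | NULL    
Pen     | Xander  


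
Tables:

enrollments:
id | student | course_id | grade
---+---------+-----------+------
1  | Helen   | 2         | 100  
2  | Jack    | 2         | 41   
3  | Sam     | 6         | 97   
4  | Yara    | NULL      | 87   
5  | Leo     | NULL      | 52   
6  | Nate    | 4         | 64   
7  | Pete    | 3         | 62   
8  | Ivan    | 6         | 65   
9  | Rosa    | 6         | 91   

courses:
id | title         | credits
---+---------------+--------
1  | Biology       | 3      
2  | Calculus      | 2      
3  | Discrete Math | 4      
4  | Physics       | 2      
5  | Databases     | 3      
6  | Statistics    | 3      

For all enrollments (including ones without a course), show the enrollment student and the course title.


LEFT JOIN keeps every row from enrollments (the left table); where course_id has no match in courses, the course columns become NULL. Walk through each enrollment:
  - enrollment 1 (Helen): course_id=2 -> matches Calculus
  - enrollment 2 (Jack): course_id=2 -> matches Calculus
  - enrollment 3 (Sam): course_id=6 -> matches Statistics
  - enrollment 4 (Yara): course_id=NULL, no match -> kept with NULL
  - enrollment 5 (Leo): course_id=NULL, no match -> kept with NULL
  - enrollment 6 (Nate): course_id=4 -> matches Physics
  - enrollment 7 (Pete): course_id=3 -> matches Discrete Math
  - enrollment 8 (Ivan): course_id=6 -> matches Statistics
  - enrollment 9 (Rosa): course_id=6 -> matches Statistics
All 9 rows appear; 2 have NULL course.

SQL:
SELECT a.student, b.title AS course
FROM enrollments a
LEFT JOIN courses b ON a.course_id = b.id

Result:
student | course       
--------+--------------
Helen   | Calculus     
Jack    | Calculus     
Sam     | Statistics   
Yara    | NULL         
Leo     | NULL         
Nate    | Physics      
Pete    | Discrete Math
Ivan    | Statistics   
Rosa    | Statistics   


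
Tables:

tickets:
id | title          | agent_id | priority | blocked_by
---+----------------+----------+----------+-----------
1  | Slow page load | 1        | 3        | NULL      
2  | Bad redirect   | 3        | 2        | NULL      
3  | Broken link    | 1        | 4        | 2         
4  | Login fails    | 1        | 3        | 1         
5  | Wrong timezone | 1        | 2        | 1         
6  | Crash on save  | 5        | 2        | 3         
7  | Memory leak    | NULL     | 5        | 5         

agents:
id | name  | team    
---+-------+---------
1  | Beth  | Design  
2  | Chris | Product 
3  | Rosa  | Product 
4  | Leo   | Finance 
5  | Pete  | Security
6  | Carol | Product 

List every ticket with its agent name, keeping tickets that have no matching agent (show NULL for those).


LEFT JOIN keeps every row from tickets (the left table); where agent_id has no match in agents, the agent columns become NULL. Walk through each ticket:
  - ticket 1 (Slow page load): agent_id=1 -> matches Beth
  - ticket 2 (Bad redirect): agent_id=3 -> matches Rosa
  - ticket 3 (Broken link): agent_id=1 -> matches Beth
  - ticket 4 (Login fails): agent_id=1 -> matches Beth
  - ticket 5 (Wrong timezone): agent_id=1 -> matches Beth
  - ticket 6 (Crash on save): agent_id=5 -> matches Pete
  - ticket 7 (Memory leak): agent_id=NULL, no match -> kept with NULL
All 7 rows appear; 1 has NULL agent.

SQL:
SELECT a.title, b.name AS agent
FROM tickets a
LEFT JOIN agents b ON a.agent_id = b.id

Result:
title          | agent
---------------+------
Slow page load | Beth 
Bad redirect   | Rosa 
Broken link    | Beth 
Login fails    | Beth 
Wrong timezone | Beth 
Crash on save  | Pete 
Memory leak    | NULL 


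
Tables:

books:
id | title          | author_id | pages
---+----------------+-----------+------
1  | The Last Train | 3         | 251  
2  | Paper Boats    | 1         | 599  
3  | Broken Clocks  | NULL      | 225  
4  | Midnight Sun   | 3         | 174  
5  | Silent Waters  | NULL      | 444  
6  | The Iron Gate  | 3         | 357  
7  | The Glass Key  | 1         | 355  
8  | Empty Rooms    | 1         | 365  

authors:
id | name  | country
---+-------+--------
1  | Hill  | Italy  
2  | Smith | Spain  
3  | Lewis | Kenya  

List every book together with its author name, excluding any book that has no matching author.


INNER JOIN keeps only books rows whose author_id matches an id in authors. Walk through each book:
  - book 1 (The Last Train): author_id=3 -> matches Lewis
  - book 2 (Paper Boats): author_id=1 -> matches Hill
  - book 3 (Broken Clocks): author_id=NULL, no match -> dropped
  - book 4 (Midnight Sun): author_id=3 -> matches Lewis
  - book 5 (Silent Waters): author_id=NULL, no match -> dropped
  - book 6 (The Iron Gate): author_id=3 -> matches Lewis
  - book 7 (The Glass Key): author_id=1 -> matches Hill
  - book 8 (Empty Rooms): author_id=1 -> matches Hill
So 2 of 8 rows are dropped.

SQL:
SELECT a.title, b.name AS author
FROM books a
INNER JOIN authors b ON a.author_id = b.id

Result:
title          | author
---------------+-------
The Last Train | Lewis 
Paper Boats    | Hill  
Midnight Sun   | Lewis 
The Iron Gate  | Lewis 
The Glass Key  | Hill  
Empty Rooms    | Hill  


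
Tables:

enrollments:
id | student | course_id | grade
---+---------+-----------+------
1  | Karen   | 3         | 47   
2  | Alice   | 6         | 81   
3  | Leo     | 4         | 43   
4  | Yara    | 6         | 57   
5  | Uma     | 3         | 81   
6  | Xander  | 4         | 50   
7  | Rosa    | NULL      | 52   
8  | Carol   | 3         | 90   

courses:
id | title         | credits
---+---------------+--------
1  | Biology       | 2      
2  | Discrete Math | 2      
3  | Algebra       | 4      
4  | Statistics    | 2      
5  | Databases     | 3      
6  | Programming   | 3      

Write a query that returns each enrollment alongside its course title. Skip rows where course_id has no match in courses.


INNER JOIN keeps only enrollments rows whose course_id matches an id in courses. Walk through each enrollment:
  - enrollment 1 (Karen): course_id=3 -> matches Algebra
  - enrollment 2 (Alice): course_id=6 -> matches Programming
  - enrollment 3 (Leo): course_id=4 -> matches Statistics
  - enrollment 4 (Yara): course_id=6 -> matches Programming
  - enrollment 5 (Uma): course_id=3 -> matches Algebra
  - enrollment 6 (Xander): course_id=4 -> matches Statistics
  - enrollment 7 (Rosa): course_id=NULL, no match -> dropped
  - enrollment 8 (Carol): course_id=3 -> matches Algebra
So 1 of 8 rows is dropped.

SQL:
SELECT a.student, b.title AS course
FROM enrollments a
INNER JOIN courses b ON a.course_id = b.id

Result:
student | course     
--------+------------
Karen   | Algebra    
Alice   | Programming
Leo     | Statistics 
Yara    | Programming
Uma     | Algebra    
Xander  | Statistics 
Carol   | Algebra    


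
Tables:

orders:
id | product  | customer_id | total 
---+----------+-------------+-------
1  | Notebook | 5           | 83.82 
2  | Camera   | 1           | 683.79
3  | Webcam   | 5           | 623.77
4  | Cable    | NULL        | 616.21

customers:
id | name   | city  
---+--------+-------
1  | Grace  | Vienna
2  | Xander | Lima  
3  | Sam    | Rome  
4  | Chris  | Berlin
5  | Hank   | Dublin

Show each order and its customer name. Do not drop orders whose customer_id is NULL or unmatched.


LEFT JOIN keeps every row from orders (the left table); where customer_id has no match in customers, the customer columns become NULL. Walk through each order:
  - order 1 (Notebook): customer_id=5 -> matches Hank
  - order 2 (Camera): customer_id=1 -> matches Grace
  - order 3 (Webcam): customer_id=5 -> matches Hank
  - order 4 (Cable): customer_id=NULL, no match -> kept with NULL
All 4 rows appear; 1 has NULL customer.

SQL:
SELECT a.product, b.name AS customer
FROM orders a
LEFT JOIN customers b ON a.customer_id = b.id

Result:
product  | customer
---------+---------
Notebook | Hank    
Camera   | Grace   
Webcam   | Hank    
Cable    | NULL    


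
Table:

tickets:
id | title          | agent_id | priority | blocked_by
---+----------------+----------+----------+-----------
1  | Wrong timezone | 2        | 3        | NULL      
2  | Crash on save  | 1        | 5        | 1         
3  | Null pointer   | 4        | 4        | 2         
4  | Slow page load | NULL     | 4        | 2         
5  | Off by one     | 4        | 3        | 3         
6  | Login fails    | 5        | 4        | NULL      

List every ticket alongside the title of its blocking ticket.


This is a self-join: tickets is joined to a second copy of itself, matching each row's blocked_by to another row's id. Use LEFT JOIN so rows with blocked_by=NULL are kept.
  - ticket 1 (Wrong timezone): blocked_by=NULL -> NULL
  - ticket 2 (Crash on save): blocked_by=1 -> Wrong timezone
  - ticket 3 (Null pointer): blocked_by=2 -> Crash on save
  - ticket 4 (Slow page load): blocked_by=2 -> Crash on save
  - ticket 5 (Off by one): blocked_by=3 -> Null pointer
  - ticket 6 (Login fails): blocked_by=NULL -> NULL

SQL:
SELECT a.title AS item, b.title AS blocked_by
FROM tickets a
LEFT JOIN tickets b ON a.blocked_by = b.id

Result:
item           | blocked_by    
---------------+---------------
Wrong timezone | NULL          
Crash on save  | Wrong timezone
Null pointer   | Crash on save 
Slow page load | Crash on save 
Off by one     | Null pointer  
Login fails    | NULL          


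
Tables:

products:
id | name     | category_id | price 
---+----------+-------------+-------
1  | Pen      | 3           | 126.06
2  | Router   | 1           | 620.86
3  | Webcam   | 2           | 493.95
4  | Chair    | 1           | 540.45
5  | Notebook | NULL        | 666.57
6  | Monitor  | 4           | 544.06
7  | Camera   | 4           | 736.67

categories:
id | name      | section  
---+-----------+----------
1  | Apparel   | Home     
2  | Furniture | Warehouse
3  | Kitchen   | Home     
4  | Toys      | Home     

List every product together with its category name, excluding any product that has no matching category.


INNER JOIN keeps only products rows whose category_id matches an id in categories. Walk through each product:
  - product 1 (Pen): category_id=3 -> matches Kitchen
  - product 2 (Router): category_id=1 -> matches Apparel
  - product 3 (Webcam): category_id=2 -> matches Furniture
  - product 4 (Chair): category_id=1 -> matches Apparel
  - product 5 (Notebook): category_id=NULL, no match -> dropped
  - product 6 (Monitor): category_id=4 -> matches Toys
  - product 7 (Camera): category_id=4 -> matches Toys
So 1 of 7 rows is dropped.

SQL:
SELECT a.name, b.name AS category
FROM products a
INNER JOIN categories b ON a.category_id = b.id

Result:
name    | category 
--------+----------
Pen     | Kitchen  
Router  | Apparel  
Webcam  | Furniture
Chair   | Apparel  
Monitor | Toys     
Camera  | Toys     


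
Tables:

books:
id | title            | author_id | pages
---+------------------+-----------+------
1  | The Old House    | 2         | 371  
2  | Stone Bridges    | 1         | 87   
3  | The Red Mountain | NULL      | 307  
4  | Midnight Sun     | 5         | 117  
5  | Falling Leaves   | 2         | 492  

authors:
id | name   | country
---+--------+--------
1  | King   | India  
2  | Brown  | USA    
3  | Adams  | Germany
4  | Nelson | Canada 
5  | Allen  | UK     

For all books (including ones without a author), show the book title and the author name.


LEFT JOIN keeps every row from books (the left table); where author_id has no match in authors, the author columns become NULL. Walk through each book:
  - book 1 (The Old House): author_id=2 -> matches Brown
  - book 2 (Stone Bridges): author_id=1 -> matches King
  - book 3 (The Red Mountain): author_id=NULL, no match -> kept with NULL
  - book 4 (Midnight Sun): author_id=5 -> matches Allen
  - book 5 (Falling Leaves): author_id=2 -> matches Brown
All 5 rows appear; 1 has NULL author.

SQL:
SELECT a.title, b.name AS author
FROM books a
LEFT JOIN authors b ON a.author_id = b.id

Result:
title            | author
-----------------+-------
The Old House    | Brown 
Stone Bridges    | King  
The Red Mountain | NULL  
Midnight Sun     | Allen 
Falling Leaves   | Brown 


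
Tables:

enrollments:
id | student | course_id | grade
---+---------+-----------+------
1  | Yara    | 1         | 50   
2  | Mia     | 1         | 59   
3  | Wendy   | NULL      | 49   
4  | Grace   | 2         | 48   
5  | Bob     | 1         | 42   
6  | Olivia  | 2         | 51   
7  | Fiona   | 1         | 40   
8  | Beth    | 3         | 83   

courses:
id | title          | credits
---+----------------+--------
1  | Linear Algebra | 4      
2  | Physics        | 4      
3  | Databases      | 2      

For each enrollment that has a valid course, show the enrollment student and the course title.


INNER JOIN keeps only enrollments rows whose course_id matches an id in courses. Walk through each enrollment:
  - enrollment 1 (Yara): course_id=1 -> matches Linear Algebra
  - enrollment 2 (Mia): course_id=1 -> matches Linear Algebra
  - enrollment 3 (Wendy): course_id=NULL, no match -> dropped
  - enrollment 4 (Grace): course_id=2 -> matches Physics
  - enrollment 5 (Bob): course_id=1 -> matches Linear Algebra
  - enrollment 6 (Olivia): course_id=2 -> matches Physics
  - enrollment 7 (Fiona): course_id=1 -> matches Linear Algebra
  - enrollment 8 (Beth): course_id=3 -> matches Databases
So 1 of 8 rows is dropped.

SQL:
SELECT a.student, b.title AS course
FROM enrollments a
INNER JOIN courses b ON a.course_id = b.id

Result:
student | course        
--------+---------------
Yara    | Linear Algebra
Mia     | Linear Algebra
Grace   | Physics       
Bob     | Linear Algebra
Olivia  | Physics       
Fiona   | Linear Algebra
Beth    | Databases     


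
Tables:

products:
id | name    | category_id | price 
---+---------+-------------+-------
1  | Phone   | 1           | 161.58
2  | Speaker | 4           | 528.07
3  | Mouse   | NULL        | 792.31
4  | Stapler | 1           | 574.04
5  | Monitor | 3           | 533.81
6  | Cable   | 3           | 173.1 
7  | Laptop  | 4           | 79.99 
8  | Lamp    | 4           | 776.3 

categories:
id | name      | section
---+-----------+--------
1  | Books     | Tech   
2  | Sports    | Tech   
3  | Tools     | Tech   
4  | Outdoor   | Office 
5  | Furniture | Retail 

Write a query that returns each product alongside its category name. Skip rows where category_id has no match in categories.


INNER JOIN keeps only products rows whose category_id matches an id in categories. Walk through each product:
  - product 1 (Phone): category_id=1 -> matches Books
  - product 2 (Speaker): category_id=4 -> matches Outdoor
  - product 3 (Mouse): category_id=NULL, no match -> dropped
  - product 4 (Stapler): category_id=1 -> matches Books
  - product 5 (Monitor): category_id=3 -> matches Tools
  - product 6 (Cable): category_id=3 -> matches Tools
  - product 7 (Laptop): category_id=4 -> matches Outdoor
  - product 8 (Lamp): category_id=4 -> matches Outdoor
So 1 of 8 rows is dropped.

SQL:
SELECT a.name, b.name AS category
FROM products a
INNER JOIN categories b ON a.category_id = b.id

Result:
name    | category
--------+---------
Phone   | Books   
Speaker | Outdoor 
Stapler | Books   
Monitor | Tools   
Cable   | Tools   
Laptop  | Outdoor 
Lamp    | Outdoor 


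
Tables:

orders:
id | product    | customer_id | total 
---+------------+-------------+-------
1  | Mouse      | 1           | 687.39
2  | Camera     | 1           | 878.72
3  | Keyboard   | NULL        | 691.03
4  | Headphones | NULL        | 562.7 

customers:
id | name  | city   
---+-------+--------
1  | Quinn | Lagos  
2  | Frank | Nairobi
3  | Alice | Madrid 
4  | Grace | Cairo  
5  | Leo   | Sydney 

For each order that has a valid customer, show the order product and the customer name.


INNER JOIN keeps only orders rows whose customer_id matches an id in customers. Walk through each order:
  - order 1 (Mouse): customer_id=1 -> matches Quinn
  - order 2 (Camera): customer_id=1 -> matches Quinn
  - order 3 (Keyboard): customer_id=NULL, no match -> dropped
  - order 4 (Headphones): customer_id=NULL, no match -> dropped
So 2 of 4 rows are dropped.

SQL:
SELECT a.product, b.name AS customer
FROM orders a
INNER JOIN customers b ON a.customer_id = b.id

Result:
product | customer
--------+---------
Mouse   | Quinn   
Camera  | Quinn   


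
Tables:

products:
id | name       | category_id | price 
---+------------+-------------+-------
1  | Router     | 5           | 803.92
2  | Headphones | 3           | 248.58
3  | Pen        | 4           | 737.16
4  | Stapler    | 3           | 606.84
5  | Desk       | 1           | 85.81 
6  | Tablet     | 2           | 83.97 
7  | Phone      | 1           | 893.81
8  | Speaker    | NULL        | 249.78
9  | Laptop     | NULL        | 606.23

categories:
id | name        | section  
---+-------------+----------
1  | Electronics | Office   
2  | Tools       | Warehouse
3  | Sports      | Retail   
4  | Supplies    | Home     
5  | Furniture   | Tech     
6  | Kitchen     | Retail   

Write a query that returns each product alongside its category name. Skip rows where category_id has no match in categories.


INNER JOIN keeps only products rows whose category_id matches an id in categories. Walk through each product:
  - product 1 (Router): category_id=5 -> matches Furniture
  - product 2 (Headphones): category_id=3 -> matches Sports
  - product 3 (Pen): category_id=4 -> matches Supplies
  - product 4 (Stapler): category_id=3 -> matches Sports
  - product 5 (Desk): category_id=1 -> matches Electronics
  - product 6 (Tablet): category_id=2 -> matches Tools
  - product 7 (Phone): category_id=1 -> matches Electronics
  - product 8 (Speaker): category_id=NULL, no match -> dropped
  - product 9 (Laptop): category_id=NULL, no match -> dropped
So 2 of 9 rows are dropped.

SQL:
SELECT a.name, b.name AS category
FROM products a
INNER JOIN categories b ON a.category_id = b.id

Result:
name       | category   
-----------+------------
Router     | Furniture  
Headphones | Sports     
Pen        | Supplies   
Stapler    | Sports     
Desk       | Electronics
Tablet     | Tools      
Phone      | Electronics


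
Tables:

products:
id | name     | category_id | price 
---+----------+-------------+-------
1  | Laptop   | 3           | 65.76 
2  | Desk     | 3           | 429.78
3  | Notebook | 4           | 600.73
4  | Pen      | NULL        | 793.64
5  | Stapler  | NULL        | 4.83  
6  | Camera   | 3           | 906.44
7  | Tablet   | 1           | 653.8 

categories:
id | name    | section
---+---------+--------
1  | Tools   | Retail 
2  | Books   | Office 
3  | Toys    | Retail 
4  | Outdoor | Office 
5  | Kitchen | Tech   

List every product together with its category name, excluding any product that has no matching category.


INNER JOIN keeps only products rows whose category_id matches an id in categories. Walk through each product:
  - product 1 (Laptop): category_id=3 -> matches Toys
  - product 2 (Desk): category_id=3 -> matches Toys
  - product 3 (Notebook): category_id=4 -> matches Outdoor
  - product 4 (Pen): category_id=NULL, no match -> dropped
  - product 5 (Stapler): category_id=NULL, no match -> dropped
  - product 6 (Camera): category_id=3 -> matches Toys
  - product 7 (Tablet): category_id=1 -> matches Tools
So 2 of 7 rows are dropped.

SQL:
SELECT a.name, b.name AS category
FROM products a
INNER JOIN categories b ON a.category_id = b.id

Result:
name     | category
---------+---------
Laptop   | Toys    
Desk     | Toys    
Notebook | Outdoor 
Camera   | Toys    
Tablet   | Tools   


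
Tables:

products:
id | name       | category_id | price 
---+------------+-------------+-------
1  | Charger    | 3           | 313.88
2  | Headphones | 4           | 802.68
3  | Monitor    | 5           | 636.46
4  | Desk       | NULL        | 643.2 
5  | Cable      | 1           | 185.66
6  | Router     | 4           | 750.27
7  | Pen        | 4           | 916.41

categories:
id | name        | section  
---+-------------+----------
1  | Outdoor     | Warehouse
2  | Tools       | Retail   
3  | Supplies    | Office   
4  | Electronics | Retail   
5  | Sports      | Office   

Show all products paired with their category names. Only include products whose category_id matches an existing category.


INNER JOIN keeps only products rows whose category_id matches an id in categories. Walk through each product:
  - product 1 (Charger): category_id=3 -> matches Supplies
  - product 2 (Headphones): category_id=4 -> matches Electronics
  - product 3 (Monitor): category_id=5 -> matches Sports
  - product 4 (Desk): category_id=NULL, no match -> dropped
  - product 5 (Cable): category_id=1 -> matches Outdoor
  - product 6 (Router): category_id=4 -> matches Electronics
  - product 7 (Pen): category_id=4 -> matches Electronics
So 1 of 7 rows is dropped.

SQL:
SELECT a.name, b.name AS category
FROM products a
INNER JOIN categories b ON a.category_id = b.id

Result:
name       | category   
-----------+------------
Charger    | Supplies   
Headphones | Electronics
Monitor    | Sports     
Cable      | Outdoor    
Router     | Electronics
Pen        | Electronics


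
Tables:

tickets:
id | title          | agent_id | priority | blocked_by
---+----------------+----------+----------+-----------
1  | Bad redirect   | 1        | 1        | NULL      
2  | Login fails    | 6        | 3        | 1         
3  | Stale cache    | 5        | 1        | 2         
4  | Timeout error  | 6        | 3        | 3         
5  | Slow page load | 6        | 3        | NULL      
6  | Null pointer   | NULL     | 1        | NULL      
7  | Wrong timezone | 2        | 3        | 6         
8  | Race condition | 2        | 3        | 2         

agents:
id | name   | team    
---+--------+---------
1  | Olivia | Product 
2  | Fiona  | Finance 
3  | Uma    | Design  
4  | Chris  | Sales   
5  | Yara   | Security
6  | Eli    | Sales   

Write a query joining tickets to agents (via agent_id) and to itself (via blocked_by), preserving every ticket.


Two LEFT JOINs from the same base table tickets: one to agents via agent_id, one to tickets itself via blocked_by. Both are LEFT so every ticket is preserved.
Match against agents:
  - ticket 1 (Bad redirect): agent_id=1 -> matches Olivia
  - ticket 2 (Login fails): agent_id=6 -> matches Eli
  - ticket 3 (Stale cache): agent_id=5 -> matches Yara
  - ticket 4 (Timeout error): agent_id=6 -> matches Eli
  - ticket 5 (Slow page load): agent_id=6 -> matches Eli
  - ticket 6 (Null pointer): agent_id=NULL, no match -> kept with NULL
  - ticket 7 (Wrong timezone): agent_id=2 -> matches Fiona
  - ticket 8 (Race condition): agent_id=2 -> matches Fiona
Match against tickets (self):
  - ticket 1 (Bad redirect): blocked_by=NULL -> NULL
  - ticket 2 (Login fails): blocked_by=1 -> Bad redirect
  - ticket 3 (Stale cache): blocked_by=2 -> Login fails
  - ticket 4 (Timeout error): blocked_by=3 -> Stale cache
  - ticket 5 (Slow page load): blocked_by=NULL -> NULL
  - ticket 6 (Null pointer): blocked_by=NULL -> NULL
  - ticket 7 (Wrong timezone): blocked_by=6 -> Null pointer
  - ticket 8 (Race condition): blocked_by=2 -> Login fails

SQL:
SELECT a.title, b.name AS agent, c.title AS blocked_by
FROM tickets a
LEFT JOIN agents b ON a.agent_id = b.id
LEFT JOIN tickets c ON a.blocked_by = c.id

Result:
title          | agent  | blocked_by  
---------------+--------+-------------
Bad redirect   | Olivia | NULL        
Login fails    | Eli    | Bad redirect
Stale cache    | Yara   | Login fails 
Timeout error  | Eli    | Stale cache 
Slow page load | Eli    | NULL        
Null pointer   | NULL   | NULL        
Wrong timezone | Fiona  | Null pointer
Race condition | Fiona  | Login fails 
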